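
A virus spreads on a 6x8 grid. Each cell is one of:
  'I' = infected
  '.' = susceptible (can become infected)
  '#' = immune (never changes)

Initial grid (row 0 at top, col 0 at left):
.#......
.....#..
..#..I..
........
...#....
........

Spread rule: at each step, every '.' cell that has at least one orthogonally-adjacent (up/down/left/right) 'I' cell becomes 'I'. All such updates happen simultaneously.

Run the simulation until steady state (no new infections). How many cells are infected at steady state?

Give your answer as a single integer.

Step 0 (initial): 1 infected
Step 1: +3 new -> 4 infected
Step 2: +7 new -> 11 infected
Step 3: +9 new -> 20 infected
Step 4: +8 new -> 28 infected
Step 5: +6 new -> 34 infected
Step 6: +5 new -> 39 infected
Step 7: +4 new -> 43 infected
Step 8: +1 new -> 44 infected
Step 9: +0 new -> 44 infected

Answer: 44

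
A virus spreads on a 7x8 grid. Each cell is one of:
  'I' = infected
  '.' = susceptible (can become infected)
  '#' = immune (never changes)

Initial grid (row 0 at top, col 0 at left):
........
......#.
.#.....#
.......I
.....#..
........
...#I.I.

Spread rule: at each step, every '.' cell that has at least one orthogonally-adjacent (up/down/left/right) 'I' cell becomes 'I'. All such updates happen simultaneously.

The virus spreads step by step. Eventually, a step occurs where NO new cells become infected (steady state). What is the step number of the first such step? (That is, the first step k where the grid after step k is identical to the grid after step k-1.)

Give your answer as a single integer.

Answer: 11

Derivation:
Step 0 (initial): 3 infected
Step 1: +6 new -> 9 infected
Step 2: +7 new -> 16 infected
Step 3: +4 new -> 20 infected
Step 4: +6 new -> 26 infected
Step 5: +7 new -> 33 infected
Step 6: +7 new -> 40 infected
Step 7: +4 new -> 44 infected
Step 8: +4 new -> 48 infected
Step 9: +2 new -> 50 infected
Step 10: +1 new -> 51 infected
Step 11: +0 new -> 51 infected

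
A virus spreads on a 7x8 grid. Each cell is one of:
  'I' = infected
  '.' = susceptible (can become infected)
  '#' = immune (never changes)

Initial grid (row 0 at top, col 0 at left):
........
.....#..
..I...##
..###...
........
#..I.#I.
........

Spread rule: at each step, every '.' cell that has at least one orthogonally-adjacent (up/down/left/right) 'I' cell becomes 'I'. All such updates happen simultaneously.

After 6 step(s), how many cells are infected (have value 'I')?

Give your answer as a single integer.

Step 0 (initial): 3 infected
Step 1: +10 new -> 13 infected
Step 2: +16 new -> 29 infected
Step 3: +10 new -> 39 infected
Step 4: +4 new -> 43 infected
Step 5: +1 new -> 44 infected
Step 6: +1 new -> 45 infected

Answer: 45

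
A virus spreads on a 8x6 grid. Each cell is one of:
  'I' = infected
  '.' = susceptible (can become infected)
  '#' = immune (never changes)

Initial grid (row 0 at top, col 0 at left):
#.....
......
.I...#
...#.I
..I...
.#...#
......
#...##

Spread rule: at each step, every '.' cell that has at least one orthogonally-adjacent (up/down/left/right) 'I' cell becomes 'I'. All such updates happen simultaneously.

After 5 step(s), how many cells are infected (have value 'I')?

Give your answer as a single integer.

Step 0 (initial): 3 infected
Step 1: +10 new -> 13 infected
Step 2: +10 new -> 23 infected
Step 3: +8 new -> 31 infected
Step 4: +7 new -> 38 infected
Step 5: +2 new -> 40 infected

Answer: 40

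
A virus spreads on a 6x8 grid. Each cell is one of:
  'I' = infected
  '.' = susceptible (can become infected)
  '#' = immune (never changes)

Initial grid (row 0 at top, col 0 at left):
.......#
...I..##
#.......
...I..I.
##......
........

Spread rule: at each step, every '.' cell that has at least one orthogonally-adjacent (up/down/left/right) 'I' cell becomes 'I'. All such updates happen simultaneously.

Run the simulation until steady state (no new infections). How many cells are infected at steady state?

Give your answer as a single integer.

Answer: 42

Derivation:
Step 0 (initial): 3 infected
Step 1: +11 new -> 14 infected
Step 2: +15 new -> 29 infected
Step 3: +9 new -> 38 infected
Step 4: +3 new -> 41 infected
Step 5: +1 new -> 42 infected
Step 6: +0 new -> 42 infected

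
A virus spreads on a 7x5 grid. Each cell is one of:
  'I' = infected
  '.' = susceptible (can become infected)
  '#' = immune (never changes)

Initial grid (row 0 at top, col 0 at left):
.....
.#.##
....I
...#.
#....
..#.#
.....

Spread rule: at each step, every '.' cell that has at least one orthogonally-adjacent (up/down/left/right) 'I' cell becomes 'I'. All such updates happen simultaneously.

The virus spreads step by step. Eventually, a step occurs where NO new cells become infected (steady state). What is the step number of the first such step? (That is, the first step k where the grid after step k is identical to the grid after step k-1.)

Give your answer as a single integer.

Step 0 (initial): 1 infected
Step 1: +2 new -> 3 infected
Step 2: +2 new -> 5 infected
Step 3: +4 new -> 9 infected
Step 4: +5 new -> 14 infected
Step 5: +6 new -> 20 infected
Step 6: +5 new -> 25 infected
Step 7: +2 new -> 27 infected
Step 8: +1 new -> 28 infected
Step 9: +0 new -> 28 infected

Answer: 9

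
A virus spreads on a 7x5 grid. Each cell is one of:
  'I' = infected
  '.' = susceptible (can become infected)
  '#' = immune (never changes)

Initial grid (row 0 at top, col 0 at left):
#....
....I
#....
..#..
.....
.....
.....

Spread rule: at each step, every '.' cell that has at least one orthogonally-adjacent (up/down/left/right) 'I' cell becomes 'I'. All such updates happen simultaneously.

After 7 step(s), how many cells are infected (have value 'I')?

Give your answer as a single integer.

Step 0 (initial): 1 infected
Step 1: +3 new -> 4 infected
Step 2: +4 new -> 8 infected
Step 3: +5 new -> 13 infected
Step 4: +5 new -> 18 infected
Step 5: +4 new -> 22 infected
Step 6: +4 new -> 26 infected
Step 7: +3 new -> 29 infected

Answer: 29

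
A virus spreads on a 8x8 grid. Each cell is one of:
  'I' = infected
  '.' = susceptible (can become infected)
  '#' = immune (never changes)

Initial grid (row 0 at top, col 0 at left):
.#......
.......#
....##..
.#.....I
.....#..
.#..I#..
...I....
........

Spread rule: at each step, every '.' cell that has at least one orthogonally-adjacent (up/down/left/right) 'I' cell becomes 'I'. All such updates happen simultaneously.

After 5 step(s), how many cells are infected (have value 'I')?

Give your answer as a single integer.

Answer: 46

Derivation:
Step 0 (initial): 3 infected
Step 1: +8 new -> 11 infected
Step 2: +11 new -> 22 infected
Step 3: +9 new -> 31 infected
Step 4: +9 new -> 40 infected
Step 5: +6 new -> 46 infected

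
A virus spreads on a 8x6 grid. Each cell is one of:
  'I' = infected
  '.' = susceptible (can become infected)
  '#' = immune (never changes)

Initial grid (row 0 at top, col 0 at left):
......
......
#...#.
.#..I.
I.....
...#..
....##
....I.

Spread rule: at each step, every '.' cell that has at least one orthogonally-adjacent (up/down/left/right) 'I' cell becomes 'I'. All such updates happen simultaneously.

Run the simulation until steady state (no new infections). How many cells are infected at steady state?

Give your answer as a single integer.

Answer: 42

Derivation:
Step 0 (initial): 3 infected
Step 1: +8 new -> 11 infected
Step 2: +11 new -> 22 infected
Step 3: +9 new -> 31 infected
Step 4: +5 new -> 36 infected
Step 5: +3 new -> 39 infected
Step 6: +2 new -> 41 infected
Step 7: +1 new -> 42 infected
Step 8: +0 new -> 42 infected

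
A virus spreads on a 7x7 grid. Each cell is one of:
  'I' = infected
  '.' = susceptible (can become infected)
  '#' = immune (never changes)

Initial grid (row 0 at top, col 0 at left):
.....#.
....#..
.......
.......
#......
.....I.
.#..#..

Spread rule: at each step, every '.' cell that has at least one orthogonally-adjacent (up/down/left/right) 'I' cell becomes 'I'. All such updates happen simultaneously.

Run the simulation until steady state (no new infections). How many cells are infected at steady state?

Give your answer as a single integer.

Answer: 44

Derivation:
Step 0 (initial): 1 infected
Step 1: +4 new -> 5 infected
Step 2: +5 new -> 10 infected
Step 3: +6 new -> 16 infected
Step 4: +7 new -> 23 infected
Step 5: +5 new -> 28 infected
Step 6: +5 new -> 33 infected
Step 7: +4 new -> 37 infected
Step 8: +4 new -> 41 infected
Step 9: +2 new -> 43 infected
Step 10: +1 new -> 44 infected
Step 11: +0 new -> 44 infected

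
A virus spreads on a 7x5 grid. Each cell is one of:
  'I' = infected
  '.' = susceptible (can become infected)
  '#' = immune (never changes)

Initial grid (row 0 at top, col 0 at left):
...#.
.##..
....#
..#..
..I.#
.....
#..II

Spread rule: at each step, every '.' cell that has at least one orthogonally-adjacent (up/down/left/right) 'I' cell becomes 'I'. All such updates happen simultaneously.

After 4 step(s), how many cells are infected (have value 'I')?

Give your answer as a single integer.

Step 0 (initial): 3 infected
Step 1: +6 new -> 9 infected
Step 2: +5 new -> 14 infected
Step 3: +5 new -> 19 infected
Step 4: +3 new -> 22 infected

Answer: 22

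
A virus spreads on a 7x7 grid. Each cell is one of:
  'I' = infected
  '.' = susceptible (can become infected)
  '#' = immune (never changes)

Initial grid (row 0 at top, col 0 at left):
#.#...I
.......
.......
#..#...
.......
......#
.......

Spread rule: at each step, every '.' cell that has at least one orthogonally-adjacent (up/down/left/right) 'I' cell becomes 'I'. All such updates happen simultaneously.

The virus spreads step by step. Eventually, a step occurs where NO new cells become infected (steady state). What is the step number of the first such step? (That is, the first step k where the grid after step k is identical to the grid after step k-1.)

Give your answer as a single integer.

Step 0 (initial): 1 infected
Step 1: +2 new -> 3 infected
Step 2: +3 new -> 6 infected
Step 3: +4 new -> 10 infected
Step 4: +4 new -> 14 infected
Step 5: +4 new -> 18 infected
Step 6: +4 new -> 22 infected
Step 7: +7 new -> 29 infected
Step 8: +6 new -> 35 infected
Step 9: +3 new -> 38 infected
Step 10: +3 new -> 41 infected
Step 11: +2 new -> 43 infected
Step 12: +1 new -> 44 infected
Step 13: +0 new -> 44 infected

Answer: 13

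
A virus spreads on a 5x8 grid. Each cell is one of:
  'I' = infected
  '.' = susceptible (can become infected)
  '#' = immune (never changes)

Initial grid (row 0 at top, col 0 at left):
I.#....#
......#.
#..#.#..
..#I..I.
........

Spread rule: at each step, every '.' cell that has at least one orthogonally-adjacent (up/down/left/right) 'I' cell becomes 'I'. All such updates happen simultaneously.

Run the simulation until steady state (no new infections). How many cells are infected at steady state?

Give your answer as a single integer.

Answer: 33

Derivation:
Step 0 (initial): 3 infected
Step 1: +8 new -> 11 infected
Step 2: +7 new -> 18 infected
Step 3: +5 new -> 23 infected
Step 4: +6 new -> 29 infected
Step 5: +3 new -> 32 infected
Step 6: +1 new -> 33 infected
Step 7: +0 new -> 33 infected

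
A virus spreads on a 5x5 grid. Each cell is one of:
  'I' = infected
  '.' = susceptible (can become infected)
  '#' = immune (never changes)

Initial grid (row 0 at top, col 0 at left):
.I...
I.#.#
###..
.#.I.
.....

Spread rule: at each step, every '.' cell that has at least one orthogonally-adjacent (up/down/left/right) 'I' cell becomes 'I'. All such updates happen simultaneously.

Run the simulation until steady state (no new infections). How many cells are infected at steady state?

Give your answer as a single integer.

Step 0 (initial): 3 infected
Step 1: +7 new -> 10 infected
Step 2: +5 new -> 15 infected
Step 3: +2 new -> 17 infected
Step 4: +1 new -> 18 infected
Step 5: +1 new -> 19 infected
Step 6: +0 new -> 19 infected

Answer: 19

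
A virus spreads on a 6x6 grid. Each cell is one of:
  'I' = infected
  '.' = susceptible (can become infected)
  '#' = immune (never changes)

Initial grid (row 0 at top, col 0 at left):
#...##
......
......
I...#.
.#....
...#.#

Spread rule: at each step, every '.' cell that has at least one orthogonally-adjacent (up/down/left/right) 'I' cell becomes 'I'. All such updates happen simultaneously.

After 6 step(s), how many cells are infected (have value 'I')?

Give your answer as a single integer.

Answer: 27

Derivation:
Step 0 (initial): 1 infected
Step 1: +3 new -> 4 infected
Step 2: +4 new -> 8 infected
Step 3: +5 new -> 13 infected
Step 4: +5 new -> 18 infected
Step 5: +4 new -> 22 infected
Step 6: +5 new -> 27 infected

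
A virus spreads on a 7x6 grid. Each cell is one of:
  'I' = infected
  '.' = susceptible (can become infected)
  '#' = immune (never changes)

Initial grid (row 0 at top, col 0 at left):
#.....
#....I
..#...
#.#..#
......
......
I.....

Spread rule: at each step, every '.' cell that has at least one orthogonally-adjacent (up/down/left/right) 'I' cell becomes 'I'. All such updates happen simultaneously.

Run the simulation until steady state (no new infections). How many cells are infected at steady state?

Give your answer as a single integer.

Step 0 (initial): 2 infected
Step 1: +5 new -> 7 infected
Step 2: +6 new -> 13 infected
Step 3: +7 new -> 20 infected
Step 4: +8 new -> 28 infected
Step 5: +6 new -> 34 infected
Step 6: +2 new -> 36 infected
Step 7: +0 new -> 36 infected

Answer: 36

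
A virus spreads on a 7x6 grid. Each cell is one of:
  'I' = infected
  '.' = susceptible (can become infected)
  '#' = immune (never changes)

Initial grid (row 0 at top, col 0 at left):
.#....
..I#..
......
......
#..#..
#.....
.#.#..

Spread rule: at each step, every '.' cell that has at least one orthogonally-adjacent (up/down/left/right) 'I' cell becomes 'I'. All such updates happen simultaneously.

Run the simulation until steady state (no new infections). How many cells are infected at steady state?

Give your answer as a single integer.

Answer: 34

Derivation:
Step 0 (initial): 1 infected
Step 1: +3 new -> 4 infected
Step 2: +5 new -> 9 infected
Step 3: +7 new -> 16 infected
Step 4: +7 new -> 23 infected
Step 5: +6 new -> 29 infected
Step 6: +2 new -> 31 infected
Step 7: +2 new -> 33 infected
Step 8: +1 new -> 34 infected
Step 9: +0 new -> 34 infected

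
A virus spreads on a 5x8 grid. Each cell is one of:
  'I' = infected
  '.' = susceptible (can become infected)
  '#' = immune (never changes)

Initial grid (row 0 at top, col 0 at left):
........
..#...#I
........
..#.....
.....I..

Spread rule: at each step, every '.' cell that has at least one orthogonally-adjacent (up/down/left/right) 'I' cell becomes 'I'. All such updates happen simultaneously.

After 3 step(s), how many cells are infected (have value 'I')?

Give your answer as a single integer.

Answer: 20

Derivation:
Step 0 (initial): 2 infected
Step 1: +5 new -> 7 infected
Step 2: +8 new -> 15 infected
Step 3: +5 new -> 20 infected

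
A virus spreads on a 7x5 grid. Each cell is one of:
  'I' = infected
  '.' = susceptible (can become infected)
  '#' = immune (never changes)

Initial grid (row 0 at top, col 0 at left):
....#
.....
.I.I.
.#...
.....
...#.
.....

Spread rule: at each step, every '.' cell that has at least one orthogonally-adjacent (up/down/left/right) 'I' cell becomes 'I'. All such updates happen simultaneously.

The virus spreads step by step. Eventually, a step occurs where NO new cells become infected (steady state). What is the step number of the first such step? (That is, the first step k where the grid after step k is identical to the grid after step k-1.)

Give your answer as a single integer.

Answer: 7

Derivation:
Step 0 (initial): 2 infected
Step 1: +6 new -> 8 infected
Step 2: +9 new -> 17 infected
Step 3: +5 new -> 22 infected
Step 4: +4 new -> 26 infected
Step 5: +4 new -> 30 infected
Step 6: +2 new -> 32 infected
Step 7: +0 new -> 32 infected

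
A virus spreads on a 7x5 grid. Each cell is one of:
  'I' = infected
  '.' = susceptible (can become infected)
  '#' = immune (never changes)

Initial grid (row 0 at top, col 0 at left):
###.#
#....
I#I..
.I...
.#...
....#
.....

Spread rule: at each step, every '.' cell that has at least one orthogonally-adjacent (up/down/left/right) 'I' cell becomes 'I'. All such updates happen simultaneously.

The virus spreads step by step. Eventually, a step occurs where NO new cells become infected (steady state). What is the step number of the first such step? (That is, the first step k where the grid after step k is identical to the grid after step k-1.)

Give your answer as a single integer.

Step 0 (initial): 3 infected
Step 1: +4 new -> 7 infected
Step 2: +6 new -> 13 infected
Step 3: +6 new -> 19 infected
Step 4: +5 new -> 24 infected
Step 5: +2 new -> 26 infected
Step 6: +1 new -> 27 infected
Step 7: +0 new -> 27 infected

Answer: 7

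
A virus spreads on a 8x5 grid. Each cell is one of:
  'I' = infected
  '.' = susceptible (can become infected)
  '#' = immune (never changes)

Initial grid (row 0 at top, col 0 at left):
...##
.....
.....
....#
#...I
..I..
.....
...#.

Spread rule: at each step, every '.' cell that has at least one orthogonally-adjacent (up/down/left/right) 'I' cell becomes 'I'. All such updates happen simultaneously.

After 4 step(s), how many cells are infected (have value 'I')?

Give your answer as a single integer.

Step 0 (initial): 2 infected
Step 1: +6 new -> 8 infected
Step 2: +8 new -> 16 infected
Step 3: +6 new -> 22 infected
Step 4: +6 new -> 28 infected

Answer: 28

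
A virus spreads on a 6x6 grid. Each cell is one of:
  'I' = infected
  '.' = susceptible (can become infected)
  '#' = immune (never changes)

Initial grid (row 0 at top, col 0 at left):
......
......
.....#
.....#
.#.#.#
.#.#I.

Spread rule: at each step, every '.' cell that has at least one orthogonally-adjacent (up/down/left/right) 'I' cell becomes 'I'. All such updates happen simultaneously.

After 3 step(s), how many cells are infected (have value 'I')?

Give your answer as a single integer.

Answer: 6

Derivation:
Step 0 (initial): 1 infected
Step 1: +2 new -> 3 infected
Step 2: +1 new -> 4 infected
Step 3: +2 new -> 6 infected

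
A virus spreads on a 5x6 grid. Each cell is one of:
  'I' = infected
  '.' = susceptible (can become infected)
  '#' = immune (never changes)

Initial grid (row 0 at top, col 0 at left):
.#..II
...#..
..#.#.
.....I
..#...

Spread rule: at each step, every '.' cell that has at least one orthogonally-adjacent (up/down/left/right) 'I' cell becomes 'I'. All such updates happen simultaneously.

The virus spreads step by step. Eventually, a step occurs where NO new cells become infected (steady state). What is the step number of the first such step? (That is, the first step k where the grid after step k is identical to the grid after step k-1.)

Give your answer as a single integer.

Answer: 7

Derivation:
Step 0 (initial): 3 infected
Step 1: +6 new -> 9 infected
Step 2: +3 new -> 12 infected
Step 3: +4 new -> 16 infected
Step 4: +2 new -> 18 infected
Step 5: +4 new -> 22 infected
Step 6: +3 new -> 25 infected
Step 7: +0 new -> 25 infected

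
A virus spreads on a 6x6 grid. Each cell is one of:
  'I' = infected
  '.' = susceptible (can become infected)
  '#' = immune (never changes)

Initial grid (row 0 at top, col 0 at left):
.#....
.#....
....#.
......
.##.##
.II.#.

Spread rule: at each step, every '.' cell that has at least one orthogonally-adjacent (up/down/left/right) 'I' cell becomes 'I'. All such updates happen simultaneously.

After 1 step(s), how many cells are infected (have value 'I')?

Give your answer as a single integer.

Step 0 (initial): 2 infected
Step 1: +2 new -> 4 infected

Answer: 4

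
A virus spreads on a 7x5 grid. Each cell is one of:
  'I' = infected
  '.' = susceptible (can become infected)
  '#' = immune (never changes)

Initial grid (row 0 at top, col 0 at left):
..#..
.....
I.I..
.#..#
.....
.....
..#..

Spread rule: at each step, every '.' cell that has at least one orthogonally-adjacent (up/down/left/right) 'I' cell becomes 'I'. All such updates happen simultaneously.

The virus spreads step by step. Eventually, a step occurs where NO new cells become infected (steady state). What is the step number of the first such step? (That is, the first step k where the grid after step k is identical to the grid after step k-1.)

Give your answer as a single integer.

Step 0 (initial): 2 infected
Step 1: +6 new -> 8 infected
Step 2: +7 new -> 15 infected
Step 3: +7 new -> 22 infected
Step 4: +5 new -> 27 infected
Step 5: +3 new -> 30 infected
Step 6: +1 new -> 31 infected
Step 7: +0 new -> 31 infected

Answer: 7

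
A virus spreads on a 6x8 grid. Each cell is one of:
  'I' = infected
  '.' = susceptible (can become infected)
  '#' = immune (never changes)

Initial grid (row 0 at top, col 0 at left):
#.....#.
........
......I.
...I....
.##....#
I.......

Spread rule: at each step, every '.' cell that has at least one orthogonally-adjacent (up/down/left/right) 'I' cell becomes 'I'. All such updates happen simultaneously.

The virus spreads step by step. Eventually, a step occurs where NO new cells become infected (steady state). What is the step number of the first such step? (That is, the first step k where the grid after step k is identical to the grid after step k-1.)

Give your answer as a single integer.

Answer: 6

Derivation:
Step 0 (initial): 3 infected
Step 1: +10 new -> 13 infected
Step 2: +13 new -> 26 infected
Step 3: +10 new -> 36 infected
Step 4: +6 new -> 42 infected
Step 5: +1 new -> 43 infected
Step 6: +0 new -> 43 infected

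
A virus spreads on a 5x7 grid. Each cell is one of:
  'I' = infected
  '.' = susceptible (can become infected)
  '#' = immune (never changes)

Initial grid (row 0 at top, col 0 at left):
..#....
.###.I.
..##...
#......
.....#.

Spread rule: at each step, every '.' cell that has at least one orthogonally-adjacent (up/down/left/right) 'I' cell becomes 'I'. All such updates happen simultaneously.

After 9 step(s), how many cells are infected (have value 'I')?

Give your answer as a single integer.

Answer: 25

Derivation:
Step 0 (initial): 1 infected
Step 1: +4 new -> 5 infected
Step 2: +5 new -> 10 infected
Step 3: +3 new -> 13 infected
Step 4: +3 new -> 16 infected
Step 5: +2 new -> 18 infected
Step 6: +2 new -> 20 infected
Step 7: +2 new -> 22 infected
Step 8: +2 new -> 24 infected
Step 9: +1 new -> 25 infected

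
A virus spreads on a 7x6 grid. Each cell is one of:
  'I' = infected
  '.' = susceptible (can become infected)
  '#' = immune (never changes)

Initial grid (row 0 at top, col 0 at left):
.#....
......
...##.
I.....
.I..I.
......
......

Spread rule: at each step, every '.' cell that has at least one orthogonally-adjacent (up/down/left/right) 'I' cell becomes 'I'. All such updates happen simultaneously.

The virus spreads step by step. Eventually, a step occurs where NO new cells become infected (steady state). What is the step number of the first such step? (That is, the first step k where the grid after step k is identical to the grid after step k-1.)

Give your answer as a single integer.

Step 0 (initial): 3 infected
Step 1: +9 new -> 12 infected
Step 2: +11 new -> 23 infected
Step 3: +8 new -> 31 infected
Step 4: +2 new -> 33 infected
Step 5: +4 new -> 37 infected
Step 6: +2 new -> 39 infected
Step 7: +0 new -> 39 infected

Answer: 7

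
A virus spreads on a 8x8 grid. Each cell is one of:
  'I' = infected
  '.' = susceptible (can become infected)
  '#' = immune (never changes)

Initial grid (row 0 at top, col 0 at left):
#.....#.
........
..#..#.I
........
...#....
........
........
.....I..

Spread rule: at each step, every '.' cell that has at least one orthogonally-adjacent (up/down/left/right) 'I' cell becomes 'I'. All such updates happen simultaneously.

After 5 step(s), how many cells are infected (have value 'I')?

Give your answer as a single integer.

Step 0 (initial): 2 infected
Step 1: +6 new -> 8 infected
Step 2: +9 new -> 17 infected
Step 3: +10 new -> 27 infected
Step 4: +7 new -> 34 infected
Step 5: +7 new -> 41 infected

Answer: 41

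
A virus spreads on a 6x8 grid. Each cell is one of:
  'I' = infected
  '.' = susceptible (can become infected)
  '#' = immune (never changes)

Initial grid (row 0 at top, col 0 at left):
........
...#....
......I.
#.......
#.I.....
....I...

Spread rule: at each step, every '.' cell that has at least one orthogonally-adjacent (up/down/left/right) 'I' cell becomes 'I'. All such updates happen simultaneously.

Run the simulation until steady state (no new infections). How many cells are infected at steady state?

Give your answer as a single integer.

Step 0 (initial): 3 infected
Step 1: +11 new -> 14 infected
Step 2: +14 new -> 28 infected
Step 3: +9 new -> 37 infected
Step 4: +4 new -> 41 infected
Step 5: +3 new -> 44 infected
Step 6: +1 new -> 45 infected
Step 7: +0 new -> 45 infected

Answer: 45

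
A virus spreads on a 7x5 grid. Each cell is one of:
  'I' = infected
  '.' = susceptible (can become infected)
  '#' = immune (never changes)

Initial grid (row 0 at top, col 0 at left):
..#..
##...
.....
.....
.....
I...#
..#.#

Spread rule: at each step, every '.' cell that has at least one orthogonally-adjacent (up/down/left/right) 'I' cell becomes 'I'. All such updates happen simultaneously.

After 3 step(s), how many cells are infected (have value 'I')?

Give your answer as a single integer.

Answer: 12

Derivation:
Step 0 (initial): 1 infected
Step 1: +3 new -> 4 infected
Step 2: +4 new -> 8 infected
Step 3: +4 new -> 12 infected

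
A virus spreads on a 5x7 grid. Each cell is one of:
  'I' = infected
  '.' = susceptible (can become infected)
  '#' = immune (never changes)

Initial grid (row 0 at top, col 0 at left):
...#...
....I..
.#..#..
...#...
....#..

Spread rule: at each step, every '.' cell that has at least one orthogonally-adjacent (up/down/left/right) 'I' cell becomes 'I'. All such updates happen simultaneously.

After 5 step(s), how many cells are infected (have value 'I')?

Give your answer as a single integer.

Answer: 26

Derivation:
Step 0 (initial): 1 infected
Step 1: +3 new -> 4 infected
Step 2: +5 new -> 9 infected
Step 3: +6 new -> 15 infected
Step 4: +6 new -> 21 infected
Step 5: +5 new -> 26 infected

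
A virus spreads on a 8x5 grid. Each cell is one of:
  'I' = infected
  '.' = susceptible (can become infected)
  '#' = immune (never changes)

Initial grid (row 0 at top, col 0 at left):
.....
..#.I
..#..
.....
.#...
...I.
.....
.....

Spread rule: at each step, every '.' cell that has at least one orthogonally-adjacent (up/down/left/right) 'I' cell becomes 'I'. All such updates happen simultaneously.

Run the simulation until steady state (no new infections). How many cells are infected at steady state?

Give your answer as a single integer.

Answer: 37

Derivation:
Step 0 (initial): 2 infected
Step 1: +7 new -> 9 infected
Step 2: +10 new -> 19 infected
Step 3: +6 new -> 25 infected
Step 4: +5 new -> 30 infected
Step 5: +5 new -> 35 infected
Step 6: +2 new -> 37 infected
Step 7: +0 new -> 37 infected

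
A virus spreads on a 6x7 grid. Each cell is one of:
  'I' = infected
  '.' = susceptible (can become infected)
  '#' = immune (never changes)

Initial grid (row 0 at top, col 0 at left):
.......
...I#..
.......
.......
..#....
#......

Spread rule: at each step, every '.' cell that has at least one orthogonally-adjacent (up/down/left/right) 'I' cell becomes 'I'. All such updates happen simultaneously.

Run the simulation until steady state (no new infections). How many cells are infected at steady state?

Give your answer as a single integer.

Step 0 (initial): 1 infected
Step 1: +3 new -> 4 infected
Step 2: +6 new -> 10 infected
Step 3: +8 new -> 18 infected
Step 4: +9 new -> 27 infected
Step 5: +7 new -> 34 infected
Step 6: +4 new -> 38 infected
Step 7: +1 new -> 39 infected
Step 8: +0 new -> 39 infected

Answer: 39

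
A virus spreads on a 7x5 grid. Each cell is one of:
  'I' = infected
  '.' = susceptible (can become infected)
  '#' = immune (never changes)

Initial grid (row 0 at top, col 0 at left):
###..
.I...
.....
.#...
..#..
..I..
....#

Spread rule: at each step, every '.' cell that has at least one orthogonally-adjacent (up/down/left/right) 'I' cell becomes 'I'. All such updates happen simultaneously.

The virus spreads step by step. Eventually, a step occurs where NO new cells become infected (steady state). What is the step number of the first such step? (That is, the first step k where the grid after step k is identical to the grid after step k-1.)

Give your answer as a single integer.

Step 0 (initial): 2 infected
Step 1: +6 new -> 8 infected
Step 2: +9 new -> 17 infected
Step 3: +9 new -> 26 infected
Step 4: +3 new -> 29 infected
Step 5: +0 new -> 29 infected

Answer: 5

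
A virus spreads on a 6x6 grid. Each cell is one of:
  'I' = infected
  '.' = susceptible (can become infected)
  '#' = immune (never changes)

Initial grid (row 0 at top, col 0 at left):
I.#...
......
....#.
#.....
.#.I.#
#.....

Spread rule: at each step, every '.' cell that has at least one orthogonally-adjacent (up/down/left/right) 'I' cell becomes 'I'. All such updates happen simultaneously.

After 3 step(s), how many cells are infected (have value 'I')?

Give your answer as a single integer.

Answer: 23

Derivation:
Step 0 (initial): 2 infected
Step 1: +6 new -> 8 infected
Step 2: +7 new -> 15 infected
Step 3: +8 new -> 23 infected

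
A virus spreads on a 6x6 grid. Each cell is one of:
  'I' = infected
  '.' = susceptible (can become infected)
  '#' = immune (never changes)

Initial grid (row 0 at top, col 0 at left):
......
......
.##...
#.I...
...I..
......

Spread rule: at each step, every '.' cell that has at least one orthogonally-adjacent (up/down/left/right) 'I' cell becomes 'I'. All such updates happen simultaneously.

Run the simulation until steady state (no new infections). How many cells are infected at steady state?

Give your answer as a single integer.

Answer: 33

Derivation:
Step 0 (initial): 2 infected
Step 1: +5 new -> 7 infected
Step 2: +6 new -> 13 infected
Step 3: +6 new -> 19 infected
Step 4: +5 new -> 24 infected
Step 5: +4 new -> 28 infected
Step 6: +3 new -> 31 infected
Step 7: +2 new -> 33 infected
Step 8: +0 new -> 33 infected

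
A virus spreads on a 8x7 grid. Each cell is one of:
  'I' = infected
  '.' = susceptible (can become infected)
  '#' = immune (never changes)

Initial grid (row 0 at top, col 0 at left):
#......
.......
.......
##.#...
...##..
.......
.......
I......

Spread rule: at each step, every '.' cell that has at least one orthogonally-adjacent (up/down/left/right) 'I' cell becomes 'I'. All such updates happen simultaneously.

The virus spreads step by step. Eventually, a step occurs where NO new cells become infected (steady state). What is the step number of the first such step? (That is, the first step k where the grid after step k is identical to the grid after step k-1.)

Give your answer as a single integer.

Step 0 (initial): 1 infected
Step 1: +2 new -> 3 infected
Step 2: +3 new -> 6 infected
Step 3: +4 new -> 10 infected
Step 4: +4 new -> 14 infected
Step 5: +4 new -> 18 infected
Step 6: +4 new -> 22 infected
Step 7: +3 new -> 25 infected
Step 8: +5 new -> 30 infected
Step 9: +7 new -> 37 infected
Step 10: +7 new -> 44 infected
Step 11: +3 new -> 47 infected
Step 12: +2 new -> 49 infected
Step 13: +1 new -> 50 infected
Step 14: +0 new -> 50 infected

Answer: 14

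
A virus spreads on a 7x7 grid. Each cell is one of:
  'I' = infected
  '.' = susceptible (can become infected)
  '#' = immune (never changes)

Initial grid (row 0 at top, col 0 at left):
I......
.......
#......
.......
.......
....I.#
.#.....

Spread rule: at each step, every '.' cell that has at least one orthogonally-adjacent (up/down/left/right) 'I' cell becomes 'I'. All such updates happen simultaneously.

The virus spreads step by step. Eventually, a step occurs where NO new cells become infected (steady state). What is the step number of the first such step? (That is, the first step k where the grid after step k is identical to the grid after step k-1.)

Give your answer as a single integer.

Answer: 7

Derivation:
Step 0 (initial): 2 infected
Step 1: +6 new -> 8 infected
Step 2: +8 new -> 16 infected
Step 3: +11 new -> 27 infected
Step 4: +11 new -> 38 infected
Step 5: +6 new -> 44 infected
Step 6: +2 new -> 46 infected
Step 7: +0 new -> 46 infected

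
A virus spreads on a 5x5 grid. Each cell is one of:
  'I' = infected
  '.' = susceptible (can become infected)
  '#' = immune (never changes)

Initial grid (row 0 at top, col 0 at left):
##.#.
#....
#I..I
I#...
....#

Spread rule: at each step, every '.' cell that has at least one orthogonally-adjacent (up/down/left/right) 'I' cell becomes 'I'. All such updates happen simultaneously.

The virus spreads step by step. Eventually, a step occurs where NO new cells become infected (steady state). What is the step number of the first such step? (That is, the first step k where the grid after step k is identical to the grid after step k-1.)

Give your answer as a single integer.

Step 0 (initial): 3 infected
Step 1: +6 new -> 9 infected
Step 2: +6 new -> 15 infected
Step 3: +3 new -> 18 infected
Step 4: +0 new -> 18 infected

Answer: 4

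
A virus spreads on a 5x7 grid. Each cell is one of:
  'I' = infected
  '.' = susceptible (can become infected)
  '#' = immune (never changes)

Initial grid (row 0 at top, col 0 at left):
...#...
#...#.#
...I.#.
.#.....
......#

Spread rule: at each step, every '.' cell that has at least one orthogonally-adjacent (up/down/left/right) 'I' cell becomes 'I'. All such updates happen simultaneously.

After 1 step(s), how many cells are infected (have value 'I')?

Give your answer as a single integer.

Answer: 5

Derivation:
Step 0 (initial): 1 infected
Step 1: +4 new -> 5 infected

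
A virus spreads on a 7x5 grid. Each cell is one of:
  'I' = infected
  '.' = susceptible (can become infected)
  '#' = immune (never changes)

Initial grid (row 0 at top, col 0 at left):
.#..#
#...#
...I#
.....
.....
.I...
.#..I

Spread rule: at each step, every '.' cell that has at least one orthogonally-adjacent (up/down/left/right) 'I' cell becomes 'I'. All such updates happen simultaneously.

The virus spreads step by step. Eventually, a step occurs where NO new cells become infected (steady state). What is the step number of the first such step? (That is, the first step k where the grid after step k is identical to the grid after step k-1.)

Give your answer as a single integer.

Step 0 (initial): 3 infected
Step 1: +8 new -> 11 infected
Step 2: +13 new -> 24 infected
Step 3: +4 new -> 28 infected
Step 4: +0 new -> 28 infected

Answer: 4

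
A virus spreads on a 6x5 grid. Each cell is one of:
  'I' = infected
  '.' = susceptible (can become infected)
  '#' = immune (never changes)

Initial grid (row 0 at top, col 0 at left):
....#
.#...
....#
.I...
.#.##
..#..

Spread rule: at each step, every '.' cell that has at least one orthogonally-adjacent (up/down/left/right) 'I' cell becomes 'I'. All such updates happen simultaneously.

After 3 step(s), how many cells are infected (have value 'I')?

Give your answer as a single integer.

Step 0 (initial): 1 infected
Step 1: +3 new -> 4 infected
Step 2: +5 new -> 9 infected
Step 3: +5 new -> 14 infected

Answer: 14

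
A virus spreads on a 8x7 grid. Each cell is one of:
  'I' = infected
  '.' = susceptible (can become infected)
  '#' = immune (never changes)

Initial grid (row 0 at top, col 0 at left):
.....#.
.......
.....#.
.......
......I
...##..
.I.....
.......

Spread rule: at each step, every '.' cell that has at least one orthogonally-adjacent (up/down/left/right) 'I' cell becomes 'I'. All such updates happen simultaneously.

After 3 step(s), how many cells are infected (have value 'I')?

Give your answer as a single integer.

Step 0 (initial): 2 infected
Step 1: +7 new -> 9 infected
Step 2: +11 new -> 20 infected
Step 3: +10 new -> 30 infected

Answer: 30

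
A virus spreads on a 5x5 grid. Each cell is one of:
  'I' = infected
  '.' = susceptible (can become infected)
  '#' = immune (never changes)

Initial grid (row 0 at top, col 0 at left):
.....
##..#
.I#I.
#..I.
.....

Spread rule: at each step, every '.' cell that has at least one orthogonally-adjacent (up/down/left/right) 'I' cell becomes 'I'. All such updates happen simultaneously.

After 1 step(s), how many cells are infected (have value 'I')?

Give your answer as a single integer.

Answer: 10

Derivation:
Step 0 (initial): 3 infected
Step 1: +7 new -> 10 infected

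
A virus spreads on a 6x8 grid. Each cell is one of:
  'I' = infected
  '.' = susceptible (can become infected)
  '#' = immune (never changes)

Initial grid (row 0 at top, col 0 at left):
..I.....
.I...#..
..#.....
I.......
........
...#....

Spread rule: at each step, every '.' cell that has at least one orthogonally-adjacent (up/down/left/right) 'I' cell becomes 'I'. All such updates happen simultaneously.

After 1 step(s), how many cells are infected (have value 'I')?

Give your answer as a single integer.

Answer: 11

Derivation:
Step 0 (initial): 3 infected
Step 1: +8 new -> 11 infected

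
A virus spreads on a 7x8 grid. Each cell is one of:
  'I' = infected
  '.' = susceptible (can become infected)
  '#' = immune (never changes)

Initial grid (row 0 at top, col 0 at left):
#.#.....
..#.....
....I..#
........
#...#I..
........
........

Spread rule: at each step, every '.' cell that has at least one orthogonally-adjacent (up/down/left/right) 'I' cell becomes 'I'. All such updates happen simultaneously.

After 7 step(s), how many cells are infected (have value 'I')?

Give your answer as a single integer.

Answer: 50

Derivation:
Step 0 (initial): 2 infected
Step 1: +7 new -> 9 infected
Step 2: +11 new -> 20 infected
Step 3: +11 new -> 31 infected
Step 4: +9 new -> 40 infected
Step 5: +7 new -> 47 infected
Step 6: +2 new -> 49 infected
Step 7: +1 new -> 50 infected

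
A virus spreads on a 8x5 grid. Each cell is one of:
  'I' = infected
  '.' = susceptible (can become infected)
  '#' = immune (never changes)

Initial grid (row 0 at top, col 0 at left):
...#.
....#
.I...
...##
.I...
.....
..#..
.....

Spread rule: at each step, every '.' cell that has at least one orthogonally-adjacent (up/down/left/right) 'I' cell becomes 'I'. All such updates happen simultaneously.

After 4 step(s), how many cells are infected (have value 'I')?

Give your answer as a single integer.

Answer: 31

Derivation:
Step 0 (initial): 2 infected
Step 1: +7 new -> 9 infected
Step 2: +10 new -> 19 infected
Step 3: +8 new -> 27 infected
Step 4: +4 new -> 31 infected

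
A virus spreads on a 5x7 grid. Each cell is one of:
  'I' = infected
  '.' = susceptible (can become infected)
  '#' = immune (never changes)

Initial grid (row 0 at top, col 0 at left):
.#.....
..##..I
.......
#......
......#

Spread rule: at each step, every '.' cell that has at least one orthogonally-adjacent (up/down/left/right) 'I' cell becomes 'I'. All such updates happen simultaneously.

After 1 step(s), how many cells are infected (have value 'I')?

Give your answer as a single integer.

Step 0 (initial): 1 infected
Step 1: +3 new -> 4 infected

Answer: 4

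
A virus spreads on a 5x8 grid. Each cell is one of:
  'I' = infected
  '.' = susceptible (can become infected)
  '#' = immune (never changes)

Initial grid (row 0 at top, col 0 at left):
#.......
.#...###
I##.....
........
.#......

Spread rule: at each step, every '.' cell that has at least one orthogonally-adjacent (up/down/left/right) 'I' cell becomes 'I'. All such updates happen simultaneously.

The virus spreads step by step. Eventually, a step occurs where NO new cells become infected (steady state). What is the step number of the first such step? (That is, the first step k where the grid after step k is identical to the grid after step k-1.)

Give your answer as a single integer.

Step 0 (initial): 1 infected
Step 1: +2 new -> 3 infected
Step 2: +2 new -> 5 infected
Step 3: +1 new -> 6 infected
Step 4: +2 new -> 8 infected
Step 5: +3 new -> 11 infected
Step 6: +4 new -> 15 infected
Step 7: +6 new -> 21 infected
Step 8: +5 new -> 26 infected
Step 9: +4 new -> 30 infected
Step 10: +1 new -> 31 infected
Step 11: +1 new -> 32 infected
Step 12: +0 new -> 32 infected

Answer: 12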